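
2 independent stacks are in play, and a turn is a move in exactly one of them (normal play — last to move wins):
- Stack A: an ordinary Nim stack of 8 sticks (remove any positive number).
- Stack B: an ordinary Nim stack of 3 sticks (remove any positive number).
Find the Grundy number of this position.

11

Stack A is a plain Nim stack of size 8, so its Grundy value is 8.
Stack B is a plain Nim stack of size 3, so its Grundy value is 3.
The value of a disjunctive sum is the nim-sum of the parts.
Combined value = 8 XOR 3 = 11.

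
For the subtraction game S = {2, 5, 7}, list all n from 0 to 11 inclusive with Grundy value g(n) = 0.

Grundy values for subtraction set {2, 5, 7}:
k:     0  1  2  3  4  5  6  7  8  9 10 11
g(k):  0  0  1  1  0  2  1  3  2  2  0  3
The P-positions (g = 0) in 0..11 are 0, 1, 4, 10.

0, 1, 4, 10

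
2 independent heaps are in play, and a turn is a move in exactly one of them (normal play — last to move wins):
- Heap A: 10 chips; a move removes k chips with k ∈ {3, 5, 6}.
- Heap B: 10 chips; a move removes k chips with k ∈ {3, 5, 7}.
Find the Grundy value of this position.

Build the Grundy sequence for heap A with g(k) = mex{g(k−s) : s ∈ {3, 5, 6}, s ≤ k}:
g(0) = mex{} = 0
g(1) = mex{} = 0
g(2) = mex{} = 0
g(3) = mex{0} = 1
g(4) = mex{0} = 1
g(5) = mex{0} = 1
g(6) = mex{0,1} = 2
g(7) = mex{0,1} = 2
g(8) = mex{0,1} = 2
g(9) = mex{1,2} = 0
g(10) = mex{1,2} = 0
So g(10) = 0.
Grundy values for heap B (subtraction set {3, 5, 7}):
k:     0  1  2  3  4  5  6  7  8  9 10
g(k):  0  0  0  1  1  1  2  2  2  3  0
So g(10) = 0.
The value of a disjunctive sum is the nim-sum of the parts.
Combined value = 0 ⊕ 0 = 0.

0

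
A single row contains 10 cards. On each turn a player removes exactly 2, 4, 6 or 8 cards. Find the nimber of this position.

Grundy values for subtraction set {2, 4, 6, 8}:
g(0) = mex{} = 0
g(1) = mex{} = 0
g(2) = mex{0} = 1
g(3) = mex{0} = 1
g(4) = mex{0,1} = 2
g(5) = mex{0,1} = 2
g(6) = mex{0,1,2} = 3
g(7) = mex{0,1,2} = 3
g(8) = mex{0,1,2,3} = 4
g(9) = mex{0,1,2,3} = 4
g(10) = mex{1,2,3,4} = 0
So g(10) = 0.

0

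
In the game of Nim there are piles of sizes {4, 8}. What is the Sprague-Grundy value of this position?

12

Nim-sum: 4 ^ 8 = 12.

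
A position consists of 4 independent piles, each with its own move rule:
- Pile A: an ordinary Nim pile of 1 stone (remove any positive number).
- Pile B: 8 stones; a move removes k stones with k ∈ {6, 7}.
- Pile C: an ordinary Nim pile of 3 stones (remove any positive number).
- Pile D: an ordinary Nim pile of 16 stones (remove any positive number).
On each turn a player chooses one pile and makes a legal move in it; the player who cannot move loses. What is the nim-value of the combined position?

19

Pile A is a plain Nim pile of size 1, so its Grundy value is 1.
Grundy values for pile B (subtraction set {6, 7}):
g(0) = mex{} = 0
g(1) = mex{} = 0
g(2) = mex{} = 0
g(3) = mex{} = 0
g(4) = mex{} = 0
g(5) = mex{} = 0
g(6) = mex{0} = 1
g(7) = mex{0} = 1
g(8) = mex{0} = 1
So g(8) = 1.
Pile C is a plain Nim pile of size 3, so its Grundy value is 3.
Pile D is a plain Nim pile of size 16, so its Grundy value is 16.
The value of a disjunctive sum is the nim-sum of the parts.
Combined value = 1 XOR 1 XOR 3 XOR 16 = 19.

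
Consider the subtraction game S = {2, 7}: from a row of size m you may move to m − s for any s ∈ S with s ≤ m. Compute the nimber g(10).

Build the Grundy sequence with g(k) = mex{g(k−s) : s ∈ {2, 7}, s ≤ k}:
g(0) = mex{} = 0
g(1) = mex{} = 0
g(2) = mex{0} = 1
g(3) = mex{0} = 1
g(4) = mex{1} = 0
g(5) = mex{1} = 0
g(6) = mex{0} = 1
g(7) = mex{0} = 1
g(8) = mex{0,1} = 2
g(9) = mex{1} = 0
g(10) = mex{1,2} = 0
So g(10) = 0.

0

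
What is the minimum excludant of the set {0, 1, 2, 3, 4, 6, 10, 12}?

The values 0, 1, 2, 3, 4 are all present; 5 is the first non-negative integer missing from the set.

5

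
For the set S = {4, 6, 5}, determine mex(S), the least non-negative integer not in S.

0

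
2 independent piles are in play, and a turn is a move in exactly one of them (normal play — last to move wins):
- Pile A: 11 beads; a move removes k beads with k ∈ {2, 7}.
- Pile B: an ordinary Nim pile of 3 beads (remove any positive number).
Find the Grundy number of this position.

2

Build the Grundy sequence for pile A with g(k) = mex{g(k−s) : s ∈ {2, 7}, s ≤ k}:
g(0) = mex{} = 0
g(1) = mex{} = 0
g(2) = mex{0} = 1
g(3) = mex{0} = 1
g(4) = mex{1} = 0
g(5) = mex{1} = 0
g(6) = mex{0} = 1
g(7) = mex{0} = 1
g(8) = mex{0,1} = 2
g(9) = mex{1} = 0
g(10) = mex{1,2} = 0
g(11) = mex{0} = 1
So g(11) = 1.
Pile B is a plain Nim pile of size 3, so its Grundy value is 3.
The value of a disjunctive sum is the nim-sum of the parts.
Combined value = 1 ⊕ 3 = 2.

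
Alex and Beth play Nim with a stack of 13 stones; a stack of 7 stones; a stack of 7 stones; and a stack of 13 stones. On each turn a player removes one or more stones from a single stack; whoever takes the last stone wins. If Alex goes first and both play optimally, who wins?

Beth wins

Bitwise XOR of the heap sizes:
  1101  (13)
  0111  (7)
  0111  (7)
  1101  (13)
  ----
  0000  (0)
The nim-sum is 0, so this is a P-position: the player to move is in a losing position under optimal play; Alex is about to move from it and so loses — Beth wins.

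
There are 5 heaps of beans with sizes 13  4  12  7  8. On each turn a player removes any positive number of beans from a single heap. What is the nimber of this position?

Compute the nim-sum pairwise:
13 ^ 4 = 9
9 ^ 12 = 5
5 ^ 7 = 2
2 ^ 8 = 10

10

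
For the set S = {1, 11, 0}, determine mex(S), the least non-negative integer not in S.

2

The values 0, 1 are all present; 2 is the first non-negative integer missing from the set.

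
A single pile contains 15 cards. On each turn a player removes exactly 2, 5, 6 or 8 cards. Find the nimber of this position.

Build the Grundy sequence with g(k) = mex{g(k−s) : s ∈ {2, 5, 6, 8}, s ≤ k}:
k:     0  1  2  3  4  5  6  7  8  9 10 11 12 13 14 15
g(k):  0  0  1  1  0  2  1  3  2  2  3  0  2  1  0  0
So g(15) = 0.

0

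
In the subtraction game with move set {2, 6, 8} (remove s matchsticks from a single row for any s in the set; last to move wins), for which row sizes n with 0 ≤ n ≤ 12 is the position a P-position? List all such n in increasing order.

Compute g(0), g(1), … for moves {2, 6, 8}:
k:     0  1  2  3  4  5  6  7  8  9 10 11 12
g(k):  0  0  1  1  0  0  1  1  2  2  3  3  2
The P-positions (g = 0) in 0..12 are 0, 1, 4, 5.

0, 1, 4, 5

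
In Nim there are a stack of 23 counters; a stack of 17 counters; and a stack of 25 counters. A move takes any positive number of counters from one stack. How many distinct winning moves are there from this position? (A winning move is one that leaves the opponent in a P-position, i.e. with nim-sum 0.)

3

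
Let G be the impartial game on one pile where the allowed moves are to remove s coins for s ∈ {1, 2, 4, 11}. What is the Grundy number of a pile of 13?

Compute g(0), g(1), … for moves {1, 2, 4, 11}:
k:     0  1  2  3  4  5  6  7  8  9 10 11 12 13
g(k):  0  1  2  0  1  2  0  1  2  0  1  2  0  1
So g(13) = 1.

1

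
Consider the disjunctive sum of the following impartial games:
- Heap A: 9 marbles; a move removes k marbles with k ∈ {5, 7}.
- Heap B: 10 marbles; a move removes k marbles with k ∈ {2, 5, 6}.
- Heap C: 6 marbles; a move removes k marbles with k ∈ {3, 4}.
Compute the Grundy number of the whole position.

2

For heap A, compute g(0), g(1), … with moves {5, 7}:
k:     0  1  2  3  4  5  6  7  8  9
g(k):  0  0  0  0  0  1  1  1  1  1
So g(9) = 1.
Build the Grundy sequence for heap B with g(k) = mex{g(k−s) : s ∈ {2, 5, 6}, s ≤ k}:
k:     0  1  2  3  4  5  6  7  8  9 10
g(k):  0  0  1  1  0  2  1  3  0  2  1
So g(10) = 1.
Build the Grundy sequence for heap C with g(k) = mex{g(k−s) : s ∈ {3, 4}, s ≤ k}:
g(0) = mex{} = 0
g(1) = mex{} = 0
g(2) = mex{} = 0
g(3) = mex{0} = 1
g(4) = mex{0} = 1
g(5) = mex{0} = 1
g(6) = mex{0,1} = 2
So g(6) = 2.
By the Sprague-Grundy theorem, the Grundy value of a sum of independent games is the XOR of the component values.
Combined value = 1 ⊕ 1 ⊕ 2 = 2.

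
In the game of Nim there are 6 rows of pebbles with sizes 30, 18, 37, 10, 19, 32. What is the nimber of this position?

In binary:
  011110  (30)
  010010  (18)
  100101  (37)
  001010  (10)
  010011  (19)
  100000  (32)
  ------
  010000  (16)

16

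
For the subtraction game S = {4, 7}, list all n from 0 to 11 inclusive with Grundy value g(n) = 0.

0, 1, 2, 3, 11

Build the Grundy sequence with g(k) = mex{g(k−s) : s ∈ {4, 7}, s ≤ k}:
g(0) = mex{} = 0
g(1) = mex{} = 0
g(2) = mex{} = 0
g(3) = mex{} = 0
g(4) = mex{0} = 1
g(5) = mex{0} = 1
g(6) = mex{0} = 1
g(7) = mex{0} = 1
g(8) = mex{0,1} = 2
g(9) = mex{0,1} = 2
g(10) = mex{0,1} = 2
g(11) = mex{1} = 0
The P-positions (g = 0) in 0..11 are 0, 1, 2, 3, 11.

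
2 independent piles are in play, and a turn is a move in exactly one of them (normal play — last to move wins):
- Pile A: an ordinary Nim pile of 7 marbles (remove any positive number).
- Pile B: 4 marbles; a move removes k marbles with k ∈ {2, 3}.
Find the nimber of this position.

5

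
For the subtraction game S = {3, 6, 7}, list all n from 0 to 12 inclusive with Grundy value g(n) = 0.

Compute g(0), g(1), … for moves {3, 6, 7}:
g(0) = mex{} = 0
g(1) = mex{} = 0
g(2) = mex{} = 0
g(3) = mex{0} = 1
g(4) = mex{0} = 1
g(5) = mex{0} = 1
g(6) = mex{0,1} = 2
g(7) = mex{0,1} = 2
g(8) = mex{0,1} = 2
g(9) = mex{0,1,2} = 3
g(10) = mex{1,2} = 0
g(11) = mex{1,2} = 0
g(12) = mex{1,2,3} = 0
The P-positions (g = 0) in 0..12 are 0, 1, 2, 10, 11, 12.

0, 1, 2, 10, 11, 12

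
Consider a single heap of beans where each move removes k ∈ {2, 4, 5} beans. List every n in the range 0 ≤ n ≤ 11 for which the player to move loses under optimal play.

Build the Grundy sequence with g(k) = mex{g(k−s) : s ∈ {2, 4, 5}, s ≤ k}:
k:     0  1  2  3  4  5  6  7  8  9 10 11
g(k):  0  0  1  1  2  2  3  0  0  1  1  2
The P-positions (g = 0) in 0..11 are 0, 1, 7, 8.

0, 1, 7, 8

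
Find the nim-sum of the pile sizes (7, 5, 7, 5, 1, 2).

Write each in binary and XOR column by column:
  111  (7)
  101  (5)
  111  (7)
  101  (5)
  001  (1)
  010  (2)
  ---
  011  (3)

3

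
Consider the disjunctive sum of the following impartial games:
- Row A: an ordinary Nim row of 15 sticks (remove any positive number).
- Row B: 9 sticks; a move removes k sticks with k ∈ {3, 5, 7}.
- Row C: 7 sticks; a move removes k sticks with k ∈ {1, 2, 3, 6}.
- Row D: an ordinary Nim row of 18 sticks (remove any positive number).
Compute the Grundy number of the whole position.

29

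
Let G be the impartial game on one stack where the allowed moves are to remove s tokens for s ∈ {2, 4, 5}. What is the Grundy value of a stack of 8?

Grundy values for subtraction set {2, 4, 5}:
g(0) = mex{} = 0
g(1) = mex{} = 0
g(2) = mex{0} = 1
g(3) = mex{0} = 1
g(4) = mex{0,1} = 2
g(5) = mex{0,1} = 2
g(6) = mex{0,1,2} = 3
g(7) = mex{1,2} = 0
g(8) = mex{1,2,3} = 0
So g(8) = 0.

0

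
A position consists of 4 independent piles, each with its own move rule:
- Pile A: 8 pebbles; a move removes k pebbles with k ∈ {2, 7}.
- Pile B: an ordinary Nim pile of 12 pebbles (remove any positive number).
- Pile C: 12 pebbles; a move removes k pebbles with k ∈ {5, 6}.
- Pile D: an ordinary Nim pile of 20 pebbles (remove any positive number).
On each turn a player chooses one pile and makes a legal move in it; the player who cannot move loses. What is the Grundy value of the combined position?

Build the Grundy sequence for pile A with g(k) = mex{g(k−s) : s ∈ {2, 7}, s ≤ k}:
g(0) = mex{} = 0
g(1) = mex{} = 0
g(2) = mex{0} = 1
g(3) = mex{0} = 1
g(4) = mex{1} = 0
g(5) = mex{1} = 0
g(6) = mex{0} = 1
g(7) = mex{0} = 1
g(8) = mex{0,1} = 2
So g(8) = 2.
Pile B is a plain Nim pile of size 12, so its Grundy value is 12.
For pile C, compute g(0), g(1), … with moves {5, 6}:
g(0) = mex{} = 0
g(1) = mex{} = 0
g(2) = mex{} = 0
g(3) = mex{} = 0
g(4) = mex{} = 0
g(5) = mex{0} = 1
g(6) = mex{0} = 1
g(7) = mex{0} = 1
g(8) = mex{0} = 1
g(9) = mex{0} = 1
g(10) = mex{0,1} = 2
g(11) = mex{1} = 0
g(12) = mex{1} = 0
So g(12) = 0.
Pile D is a plain Nim pile of size 20, so its Grundy value is 20.
By the Sprague-Grundy theorem, the Grundy value of a sum of independent games is the XOR of the component values.
Combined value = 2 XOR 12 XOR 0 XOR 20 = 26.

26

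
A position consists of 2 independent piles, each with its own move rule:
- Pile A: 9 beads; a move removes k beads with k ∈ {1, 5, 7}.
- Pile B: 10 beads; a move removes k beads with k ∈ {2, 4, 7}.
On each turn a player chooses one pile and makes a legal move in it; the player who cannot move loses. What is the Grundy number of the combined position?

For pile A, compute g(0), g(1), … with moves {1, 5, 7}:
k:     0  1  2  3  4  5  6  7  8  9
g(k):  0  1  0  1  0  1  0  1  0  1
So g(9) = 1.
Build the Grundy sequence for pile B with g(k) = mex{g(k−s) : s ∈ {2, 4, 7}, s ≤ k}:
k:     0  1  2  3  4  5  6  7  8  9 10
g(k):  0  0  1  1  2  2  0  3  1  0  2
So g(10) = 2.
The value of a disjunctive sum is the nim-sum of the parts.
Combined value = 1 ⊕ 2 = 3.

3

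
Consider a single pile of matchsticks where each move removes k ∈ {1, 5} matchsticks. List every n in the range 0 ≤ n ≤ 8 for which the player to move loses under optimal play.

Grundy values for subtraction set {1, 5}:
g(0) = mex{} = 0
g(1) = mex{0} = 1
g(2) = mex{1} = 0
g(3) = mex{0} = 1
g(4) = mex{1} = 0
g(5) = mex{0} = 1
g(6) = mex{1} = 0
g(7) = mex{0} = 1
g(8) = mex{1} = 0
The P-positions (g = 0) in 0..8 are 0, 2, 4, 6, 8.

0, 2, 4, 6, 8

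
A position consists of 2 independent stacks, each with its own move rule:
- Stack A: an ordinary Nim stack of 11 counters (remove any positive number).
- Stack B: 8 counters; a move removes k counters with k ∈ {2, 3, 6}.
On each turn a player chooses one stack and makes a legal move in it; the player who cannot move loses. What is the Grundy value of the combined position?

Stack A is a plain Nim stack of size 11, so its Grundy value is 11.
For stack B, compute g(0), g(1), … with moves {2, 3, 6}:
k:     0  1  2  3  4  5  6  7  8
g(k):  0  0  1  1  2  0  3  1  2
So g(8) = 2.
The value of a disjunctive sum is the nim-sum of the parts.
Combined value = 11 ⊕ 2 = 9.

9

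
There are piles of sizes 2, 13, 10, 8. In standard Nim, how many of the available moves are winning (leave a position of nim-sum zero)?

Nim-sum: 2 ^ 13 ^ 10 ^ 8 = 13.
The overall nim-sum is X = 13. A pile of size p has a winning move iff p XOR X < p (reduce it to p XOR X).
  2: 2 XOR 13 = 15 ≥ 2 — no move.
  13: 13 XOR 13 = 0 < 13 — winning move (to 0).
  10: 10 XOR 13 = 7 < 10 — winning move (to 7).
  8: 8 XOR 13 = 5 < 8 — winning move (to 5).
That gives 3 winning moves.

3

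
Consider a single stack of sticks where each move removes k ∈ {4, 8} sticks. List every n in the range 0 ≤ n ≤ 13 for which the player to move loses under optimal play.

Compute g(0), g(1), … for moves {4, 8}:
k:     0  1  2  3  4  5  6  7  8  9 10 11 12 13
g(k):  0  0  0  0  1  1  1  1  2  2  2  2  0  0
The P-positions (g = 0) in 0..13 are 0, 1, 2, 3, 12, 13.

0, 1, 2, 3, 12, 13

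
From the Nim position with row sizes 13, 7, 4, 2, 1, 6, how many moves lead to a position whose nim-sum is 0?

1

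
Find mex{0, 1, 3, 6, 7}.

The values 0, 1 are all present; 2 is the first non-negative integer missing from the set.

2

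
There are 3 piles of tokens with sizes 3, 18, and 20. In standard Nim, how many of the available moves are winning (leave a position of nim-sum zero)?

Nim-sum: 3 XOR 18 XOR 20 = 5.
The overall nim-sum is X = 5. A pile of size p has a winning move iff p XOR X < p (reduce it to p XOR X).
  3: 3 XOR 5 = 6 ≥ 3 — no move.
  18: 18 XOR 5 = 23 ≥ 18 — no move.
  20: 20 XOR 5 = 17 < 20 — winning move (to 17).
That gives 1 winning move.

1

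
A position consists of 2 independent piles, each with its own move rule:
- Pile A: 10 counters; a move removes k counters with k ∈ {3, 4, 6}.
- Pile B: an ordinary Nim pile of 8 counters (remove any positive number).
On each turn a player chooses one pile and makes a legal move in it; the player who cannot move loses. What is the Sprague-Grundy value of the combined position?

For pile A, compute g(0), g(1), … with moves {3, 4, 6}:
k:     0  1  2  3  4  5  6  7  8  9 10
g(k):  0  0  0  1  1  1  2  2  2  0  0
So g(10) = 0.
Pile B is a plain Nim pile of size 8, so its Grundy value is 8.
The value of a disjunctive sum is the nim-sum of the parts.
Combined value = 0 ⊕ 8 = 8.

8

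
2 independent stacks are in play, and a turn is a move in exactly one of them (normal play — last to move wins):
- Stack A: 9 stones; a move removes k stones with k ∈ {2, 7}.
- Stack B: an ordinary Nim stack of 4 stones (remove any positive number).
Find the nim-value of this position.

Build the Grundy sequence for stack A with g(k) = mex{g(k−s) : s ∈ {2, 7}, s ≤ k}:
k:     0  1  2  3  4  5  6  7  8  9
g(k):  0  0  1  1  0  0  1  1  2  0
So g(9) = 0.
Stack B is a plain Nim stack of size 4, so its Grundy value is 4.
By the Sprague-Grundy theorem, the Grundy value of a sum of independent games is the XOR of the component values.
Combined value = 0 ⊕ 4 = 4.

4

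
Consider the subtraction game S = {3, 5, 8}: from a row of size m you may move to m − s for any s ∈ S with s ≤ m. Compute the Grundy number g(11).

Build the Grundy sequence with g(k) = mex{g(k−s) : s ∈ {3, 5, 8}, s ≤ k}:
g(0) = mex{} = 0
g(1) = mex{} = 0
g(2) = mex{} = 0
g(3) = mex{0} = 1
g(4) = mex{0} = 1
g(5) = mex{0} = 1
g(6) = mex{0,1} = 2
g(7) = mex{0,1} = 2
g(8) = mex{0,1} = 2
g(9) = mex{0,1,2} = 3
g(10) = mex{0,1,2} = 3
g(11) = mex{1,2} = 0
So g(11) = 0.

0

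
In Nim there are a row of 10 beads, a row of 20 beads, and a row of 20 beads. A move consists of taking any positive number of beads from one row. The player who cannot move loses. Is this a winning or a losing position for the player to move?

Winning position

In binary:
  01010  (10)
  10100  (20)
  10100  (20)
  -----
  01010  (10)
The nim-sum is 10 ≠ 0, so this is an N-position: the player to move can win.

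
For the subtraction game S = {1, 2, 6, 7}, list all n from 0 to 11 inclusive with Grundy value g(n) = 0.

0, 3, 8, 11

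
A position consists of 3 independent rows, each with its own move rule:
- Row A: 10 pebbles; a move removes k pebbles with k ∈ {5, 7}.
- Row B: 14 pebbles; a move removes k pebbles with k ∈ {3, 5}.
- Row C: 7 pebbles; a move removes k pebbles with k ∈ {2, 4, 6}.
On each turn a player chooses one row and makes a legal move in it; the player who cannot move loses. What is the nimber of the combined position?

Build the Grundy sequence for row A with g(k) = mex{g(k−s) : s ∈ {5, 7}, s ≤ k}:
g(0) = mex{} = 0
g(1) = mex{} = 0
g(2) = mex{} = 0
g(3) = mex{} = 0
g(4) = mex{} = 0
g(5) = mex{0} = 1
g(6) = mex{0} = 1
g(7) = mex{0} = 1
g(8) = mex{0} = 1
g(9) = mex{0} = 1
g(10) = mex{0,1} = 2
So g(10) = 2.
Grundy values for row B (subtraction set {3, 5}):
k:     0  1  2  3  4  5  6  7  8  9 10 11 12 13 14
g(k):  0  0  0  1  1  1  2  2  0  0  0  1  1  1  2
So g(14) = 2.
Grundy values for row C (subtraction set {2, 4, 6}):
k:     0  1  2  3  4  5  6  7
g(k):  0  0  1  1  2  2  3  3
So g(7) = 3.
By the Sprague-Grundy theorem, the Grundy value of a sum of independent games is the XOR of the component values.
Combined value = 2 ⊕ 2 ⊕ 3 = 3.

3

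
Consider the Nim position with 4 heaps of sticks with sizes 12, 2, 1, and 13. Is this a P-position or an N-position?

N-position

In binary:
  1100  (12)
  0010  (2)
  0001  (1)
  1101  (13)
  ----
  0010  (2)
The nim-sum is 2 ≠ 0, so this is an N-position: the player to move can win.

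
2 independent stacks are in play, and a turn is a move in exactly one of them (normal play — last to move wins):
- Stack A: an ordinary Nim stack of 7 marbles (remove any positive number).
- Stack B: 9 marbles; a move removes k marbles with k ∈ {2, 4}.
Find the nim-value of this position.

Stack A is a plain Nim stack of size 7, so its Grundy value is 7.
Grundy values for stack B (subtraction set {2, 4}):
k:     0  1  2  3  4  5  6  7  8  9
g(k):  0  0  1  1  2  2  0  0  1  1
So g(9) = 1.
By the Sprague-Grundy theorem, the Grundy value of a sum of independent games is the XOR of the component values.
Combined value = 7 XOR 1 = 6.

6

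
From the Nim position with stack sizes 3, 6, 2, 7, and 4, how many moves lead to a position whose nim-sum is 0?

Bitwise XOR of the heap sizes:
  011  (3)
  110  (6)
  010  (2)
  111  (7)
  100  (4)
  ---
  100  (4)
The overall nim-sum is X = 4. A stack of size p has a winning move iff p XOR X < p (reduce it to p XOR X).
  3: 3 XOR 4 = 7 ≥ 3 — no move.
  6: 6 XOR 4 = 2 < 6 — winning move (to 2).
  2: 2 XOR 4 = 6 ≥ 2 — no move.
  7: 7 XOR 4 = 3 < 7 — winning move (to 3).
  4: 4 XOR 4 = 0 < 4 — winning move (to 0).
That gives 3 winning moves.

3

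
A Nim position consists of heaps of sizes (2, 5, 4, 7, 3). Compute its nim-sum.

7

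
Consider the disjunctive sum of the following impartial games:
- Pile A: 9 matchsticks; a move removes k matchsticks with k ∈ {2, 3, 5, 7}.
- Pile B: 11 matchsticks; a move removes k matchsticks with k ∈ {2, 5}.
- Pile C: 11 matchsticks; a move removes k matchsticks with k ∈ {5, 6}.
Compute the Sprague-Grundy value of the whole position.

Grundy values for pile A (subtraction set {2, 3, 5, 7}):
k:     0  1  2  3  4  5  6  7  8  9
g(k):  0  0  1  1  2  2  3  3  4  0
So g(9) = 0.
Build the Grundy sequence for pile B with g(k) = mex{g(k−s) : s ∈ {2, 5}, s ≤ k}:
k:     0  1  2  3  4  5  6  7  8  9 10 11
g(k):  0  0  1  1  0  2  1  0  0  1  1  0
So g(11) = 0.
For pile C, compute g(0), g(1), … with moves {5, 6}:
g(0) = mex{} = 0
g(1) = mex{} = 0
g(2) = mex{} = 0
g(3) = mex{} = 0
g(4) = mex{} = 0
g(5) = mex{0} = 1
g(6) = mex{0} = 1
g(7) = mex{0} = 1
g(8) = mex{0} = 1
g(9) = mex{0} = 1
g(10) = mex{0,1} = 2
g(11) = mex{1} = 0
So g(11) = 0.
The value of a disjunctive sum is the nim-sum of the parts.
Combined value = 0 ⊕ 0 ⊕ 0 = 0.

0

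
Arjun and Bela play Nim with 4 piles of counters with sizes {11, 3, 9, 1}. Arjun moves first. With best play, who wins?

Bitwise XOR of the heap sizes:
  1011  (11)
  0011  (3)
  1001  (9)
  0001  (1)
  ----
  0000  (0)
The nim-sum is 0, so this is a P-position: the player to move is in a losing position under optimal play; Arjun is about to move from it and so loses — Bela wins.

Bela wins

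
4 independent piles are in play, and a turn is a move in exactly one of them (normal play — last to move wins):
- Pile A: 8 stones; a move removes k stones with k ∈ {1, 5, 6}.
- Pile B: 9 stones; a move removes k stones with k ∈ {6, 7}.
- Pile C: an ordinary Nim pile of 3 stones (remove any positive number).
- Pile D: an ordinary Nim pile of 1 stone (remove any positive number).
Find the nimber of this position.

Grundy values for pile A (subtraction set {1, 5, 6}):
g(0) = mex{} = 0
g(1) = mex{0} = 1
g(2) = mex{1} = 0
g(3) = mex{0} = 1
g(4) = mex{1} = 0
g(5) = mex{0} = 1
g(6) = mex{0,1} = 2
g(7) = mex{0,1,2} = 3
g(8) = mex{0,1,3} = 2
So g(8) = 2.
Grundy values for pile B (subtraction set {6, 7}):
k:     0  1  2  3  4  5  6  7  8  9
g(k):  0  0  0  0  0  0  1  1  1  1
So g(9) = 1.
Pile C is a plain Nim pile of size 3, so its Grundy value is 3.
Pile D is a plain Nim pile of size 1, so its Grundy value is 1.
The value of a disjunctive sum is the nim-sum of the parts.
Combined value = 2 XOR 1 XOR 3 XOR 1 = 1.

1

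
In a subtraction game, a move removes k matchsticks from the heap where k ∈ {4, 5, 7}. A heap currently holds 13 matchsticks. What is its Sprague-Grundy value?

Compute g(0), g(1), … for moves {4, 5, 7}:
g(0) = mex{} = 0
g(1) = mex{} = 0
g(2) = mex{} = 0
g(3) = mex{} = 0
g(4) = mex{0} = 1
g(5) = mex{0} = 1
g(6) = mex{0} = 1
g(7) = mex{0} = 1
g(8) = mex{0,1} = 2
g(9) = mex{0,1} = 2
g(10) = mex{0,1} = 2
g(11) = mex{1} = 0
g(12) = mex{1,2} = 0
g(13) = mex{1,2} = 0
So g(13) = 0.

0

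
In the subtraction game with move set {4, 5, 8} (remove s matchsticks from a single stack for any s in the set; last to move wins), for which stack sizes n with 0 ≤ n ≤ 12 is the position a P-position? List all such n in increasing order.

Compute g(0), g(1), … for moves {4, 5, 8}:
g(0) = mex{} = 0
g(1) = mex{} = 0
g(2) = mex{} = 0
g(3) = mex{} = 0
g(4) = mex{0} = 1
g(5) = mex{0} = 1
g(6) = mex{0} = 1
g(7) = mex{0} = 1
g(8) = mex{0,1} = 2
g(9) = mex{0,1} = 2
g(10) = mex{0,1} = 2
g(11) = mex{0,1} = 2
g(12) = mex{1,2} = 0
The P-positions (g = 0) in 0..12 are 0, 1, 2, 3, 12.

0, 1, 2, 3, 12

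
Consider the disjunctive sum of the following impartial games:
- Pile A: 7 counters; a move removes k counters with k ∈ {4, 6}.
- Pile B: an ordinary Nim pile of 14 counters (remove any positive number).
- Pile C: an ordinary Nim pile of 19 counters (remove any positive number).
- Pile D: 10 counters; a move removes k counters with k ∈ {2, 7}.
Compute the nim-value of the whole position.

For pile A, compute g(0), g(1), … with moves {4, 6}:
k:     0  1  2  3  4  5  6  7
g(k):  0  0  0  0  1  1  1  1
So g(7) = 1.
Pile B is a plain Nim pile of size 14, so its Grundy value is 14.
Pile C is a plain Nim pile of size 19, so its Grundy value is 19.
Build the Grundy sequence for pile D with g(k) = mex{g(k−s) : s ∈ {2, 7}, s ≤ k}:
g(0) = mex{} = 0
g(1) = mex{} = 0
g(2) = mex{0} = 1
g(3) = mex{0} = 1
g(4) = mex{1} = 0
g(5) = mex{1} = 0
g(6) = mex{0} = 1
g(7) = mex{0} = 1
g(8) = mex{0,1} = 2
g(9) = mex{1} = 0
g(10) = mex{1,2} = 0
So g(10) = 0.
By the Sprague-Grundy theorem, the Grundy value of a sum of independent games is the XOR of the component values.
Combined value = 1 XOR 14 XOR 19 XOR 0 = 28.

28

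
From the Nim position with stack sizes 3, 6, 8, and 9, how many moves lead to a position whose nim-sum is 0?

Nim-sum: 3 ⊕ 6 ⊕ 8 ⊕ 9 = 4.
The overall nim-sum is X = 4. A stack of size p has a winning move iff p XOR X < p (reduce it to p XOR X).
  3: 3 XOR 4 = 7 ≥ 3 — no move.
  6: 6 XOR 4 = 2 < 6 — winning move (to 2).
  8: 8 XOR 4 = 12 ≥ 8 — no move.
  9: 9 XOR 4 = 13 ≥ 9 — no move.
That gives 1 winning move.

1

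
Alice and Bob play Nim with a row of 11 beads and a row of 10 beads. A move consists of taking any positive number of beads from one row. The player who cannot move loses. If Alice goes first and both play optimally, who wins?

Write each in binary and XOR column by column:
  1011  (11)
  1010  (10)
  ----
  0001  (1)
The nim-sum is 1 ≠ 0, so this is an N-position: the player to move can win; Alice has a winning move.

Alice wins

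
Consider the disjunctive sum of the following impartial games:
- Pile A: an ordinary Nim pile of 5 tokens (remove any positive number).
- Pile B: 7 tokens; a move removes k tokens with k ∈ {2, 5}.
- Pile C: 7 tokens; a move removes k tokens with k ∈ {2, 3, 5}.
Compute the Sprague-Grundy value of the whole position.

5

Pile A is a plain Nim pile of size 5, so its Grundy value is 5.
For pile B, compute g(0), g(1), … with moves {2, 5}:
k:     0  1  2  3  4  5  6  7
g(k):  0  0  1  1  0  2  1  0
So g(7) = 0.
Build the Grundy sequence for pile C with g(k) = mex{g(k−s) : s ∈ {2, 3, 5}, s ≤ k}:
g(0) = mex{} = 0
g(1) = mex{} = 0
g(2) = mex{0} = 1
g(3) = mex{0} = 1
g(4) = mex{0,1} = 2
g(5) = mex{0,1} = 2
g(6) = mex{0,1,2} = 3
g(7) = mex{1,2} = 0
So g(7) = 0.
By the Sprague-Grundy theorem, the Grundy value of a sum of independent games is the XOR of the component values.
Combined value = 5 XOR 0 XOR 0 = 5.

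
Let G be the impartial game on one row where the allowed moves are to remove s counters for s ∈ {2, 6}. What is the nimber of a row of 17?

Grundy values for subtraction set {2, 6}:
k:     0  1  2  3  4  5  6  7  8  9 10 11 12 13 14 15 16 17
g(k):  0  0  1  1  0  0  1  1  0  0  1  1  0  0  1  1  0  0
So g(17) = 0.

0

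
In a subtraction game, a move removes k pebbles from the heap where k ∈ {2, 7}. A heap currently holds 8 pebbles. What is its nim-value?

Build the Grundy sequence with g(k) = mex{g(k−s) : s ∈ {2, 7}, s ≤ k}:
k:     0  1  2  3  4  5  6  7  8
g(k):  0  0  1  1  0  0  1  1  2
So g(8) = 2.

2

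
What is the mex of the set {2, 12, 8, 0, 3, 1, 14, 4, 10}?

The values 0, 1, 2, 3, 4 are all present; 5 is the first non-negative integer missing from the set.

5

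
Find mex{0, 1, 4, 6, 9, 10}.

The values 0, 1 are all present; 2 is the first non-negative integer missing from the set.

2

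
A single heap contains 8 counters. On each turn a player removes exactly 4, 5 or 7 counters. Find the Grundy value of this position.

Compute g(0), g(1), … for moves {4, 5, 7}:
g(0) = mex{} = 0
g(1) = mex{} = 0
g(2) = mex{} = 0
g(3) = mex{} = 0
g(4) = mex{0} = 1
g(5) = mex{0} = 1
g(6) = mex{0} = 1
g(7) = mex{0} = 1
g(8) = mex{0,1} = 2
So g(8) = 2.

2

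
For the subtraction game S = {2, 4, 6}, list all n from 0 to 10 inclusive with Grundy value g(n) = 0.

0, 1, 8, 9

Build the Grundy sequence with g(k) = mex{g(k−s) : s ∈ {2, 4, 6}, s ≤ k}:
g(0) = mex{} = 0
g(1) = mex{} = 0
g(2) = mex{0} = 1
g(3) = mex{0} = 1
g(4) = mex{0,1} = 2
g(5) = mex{0,1} = 2
g(6) = mex{0,1,2} = 3
g(7) = mex{0,1,2} = 3
g(8) = mex{1,2,3} = 0
g(9) = mex{1,2,3} = 0
g(10) = mex{0,2,3} = 1
The P-positions (g = 0) in 0..10 are 0, 1, 8, 9.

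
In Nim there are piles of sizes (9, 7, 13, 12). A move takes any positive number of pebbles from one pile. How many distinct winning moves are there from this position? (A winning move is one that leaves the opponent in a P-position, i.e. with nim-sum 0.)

3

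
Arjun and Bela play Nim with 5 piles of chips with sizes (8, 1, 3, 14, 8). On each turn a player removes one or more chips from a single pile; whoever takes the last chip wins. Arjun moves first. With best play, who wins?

Bitwise XOR of the heap sizes:
  1000  (8)
  0001  (1)
  0011  (3)
  1110  (14)
  1000  (8)
  ----
  1100  (12)
The nim-sum is 12 ≠ 0, so this is an N-position: the player to move can win; Arjun has a winning move.

Arjun wins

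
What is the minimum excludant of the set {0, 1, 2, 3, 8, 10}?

The values 0, 1, 2, 3 are all present; 4 is the first non-negative integer missing from the set.

4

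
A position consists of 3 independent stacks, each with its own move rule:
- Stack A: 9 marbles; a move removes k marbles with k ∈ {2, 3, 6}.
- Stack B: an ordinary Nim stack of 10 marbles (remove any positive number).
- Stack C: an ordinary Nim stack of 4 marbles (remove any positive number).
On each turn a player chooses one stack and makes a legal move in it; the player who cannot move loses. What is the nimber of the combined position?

14

For stack A, compute g(0), g(1), … with moves {2, 3, 6}:
g(0) = mex{} = 0
g(1) = mex{} = 0
g(2) = mex{0} = 1
g(3) = mex{0} = 1
g(4) = mex{0,1} = 2
g(5) = mex{1} = 0
g(6) = mex{0,1,2} = 3
g(7) = mex{0,2} = 1
g(8) = mex{0,1,3} = 2
g(9) = mex{1,3} = 0
So g(9) = 0.
Stack B is a plain Nim stack of size 10, so its Grundy value is 10.
Stack C is a plain Nim stack of size 4, so its Grundy value is 4.
By the Sprague-Grundy theorem, the Grundy value of a sum of independent games is the XOR of the component values.
Combined value = 0 ⊕ 10 ⊕ 4 = 14.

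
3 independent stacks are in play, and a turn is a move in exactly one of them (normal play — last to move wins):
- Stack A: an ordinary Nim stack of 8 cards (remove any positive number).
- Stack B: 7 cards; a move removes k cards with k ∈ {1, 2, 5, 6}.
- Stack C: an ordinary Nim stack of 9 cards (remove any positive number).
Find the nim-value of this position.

1

Stack A is a plain Nim stack of size 8, so its Grundy value is 8.
Grundy values for stack B (subtraction set {1, 2, 5, 6}):
g(0) = mex{} = 0
g(1) = mex{0} = 1
g(2) = mex{0,1} = 2
g(3) = mex{1,2} = 0
g(4) = mex{0,2} = 1
g(5) = mex{0,1} = 2
g(6) = mex{0,1,2} = 3
g(7) = mex{1,2,3} = 0
So g(7) = 0.
Stack C is a plain Nim stack of size 9, so its Grundy value is 9.
The value of a disjunctive sum is the nim-sum of the parts.
Combined value = 8 XOR 0 XOR 9 = 1.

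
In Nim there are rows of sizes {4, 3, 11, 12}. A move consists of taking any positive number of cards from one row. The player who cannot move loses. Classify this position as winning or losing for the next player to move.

Losing position

Write each in binary and XOR column by column:
  0100  (4)
  0011  (3)
  1011  (11)
  1100  (12)
  ----
  0000  (0)
The nim-sum is 0, so this is a P-position: the player to move is in a losing position under optimal play.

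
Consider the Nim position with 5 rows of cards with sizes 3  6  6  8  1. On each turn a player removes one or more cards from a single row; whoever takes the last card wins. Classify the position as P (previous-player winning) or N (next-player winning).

Nim-sum: 3 ^ 6 ^ 6 ^ 8 ^ 1 = 10.
The nim-sum is 10 ≠ 0, so this is an N-position: the player to move can win.

N-position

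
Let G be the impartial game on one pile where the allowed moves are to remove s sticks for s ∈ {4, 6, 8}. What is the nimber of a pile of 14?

Compute g(0), g(1), … for moves {4, 6, 8}:
k:     0  1  2  3  4  5  6  7  8  9 10 11 12 13 14
g(k):  0  0  0  0  1  1  1  1  2  2  2  2  0  0  0
So g(14) = 0.

0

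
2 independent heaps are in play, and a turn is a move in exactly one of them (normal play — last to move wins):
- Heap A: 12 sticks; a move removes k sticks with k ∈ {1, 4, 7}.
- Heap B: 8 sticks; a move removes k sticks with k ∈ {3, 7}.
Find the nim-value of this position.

Grundy values for heap A (subtraction set {1, 4, 7}):
k:     0  1  2  3  4  5  6  7  8  9 10 11 12
g(k):  0  1  0  1  2  0  1  2  0  1  0  1  2
So g(12) = 2.
Grundy values for heap B (subtraction set {3, 7}):
k:     0  1  2  3  4  5  6  7  8
g(k):  0  0  0  1  1  1  0  2  2
So g(8) = 2.
The value of a disjunctive sum is the nim-sum of the parts.
Combined value = 2 XOR 2 = 0.

0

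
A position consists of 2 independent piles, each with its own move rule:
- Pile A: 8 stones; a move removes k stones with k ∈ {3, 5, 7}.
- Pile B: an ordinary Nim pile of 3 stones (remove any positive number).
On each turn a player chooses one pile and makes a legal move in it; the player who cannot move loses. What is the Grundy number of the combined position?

For pile A, compute g(0), g(1), … with moves {3, 5, 7}:
g(0) = mex{} = 0
g(1) = mex{} = 0
g(2) = mex{} = 0
g(3) = mex{0} = 1
g(4) = mex{0} = 1
g(5) = mex{0} = 1
g(6) = mex{0,1} = 2
g(7) = mex{0,1} = 2
g(8) = mex{0,1} = 2
So g(8) = 2.
Pile B is a plain Nim pile of size 3, so its Grundy value is 3.
The value of a disjunctive sum is the nim-sum of the parts.
Combined value = 2 ⊕ 3 = 1.

1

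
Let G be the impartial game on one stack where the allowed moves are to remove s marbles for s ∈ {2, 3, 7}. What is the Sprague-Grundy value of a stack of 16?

Compute g(0), g(1), … for moves {2, 3, 7}:
k:     0  1  2  3  4  5  6  7  8  9 10 11 12 13 14 15 16
g(k):  0  0  1  1  2  0  0  1  1  2  0  0  1  1  2  0  0
So g(16) = 0.

0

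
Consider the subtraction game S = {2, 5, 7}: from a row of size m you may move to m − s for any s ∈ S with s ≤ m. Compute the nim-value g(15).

1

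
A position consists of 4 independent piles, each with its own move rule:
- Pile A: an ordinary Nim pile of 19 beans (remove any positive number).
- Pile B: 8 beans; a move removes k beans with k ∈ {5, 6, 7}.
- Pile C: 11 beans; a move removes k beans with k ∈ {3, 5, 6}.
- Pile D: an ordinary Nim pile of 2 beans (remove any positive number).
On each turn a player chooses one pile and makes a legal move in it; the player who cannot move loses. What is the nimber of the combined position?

16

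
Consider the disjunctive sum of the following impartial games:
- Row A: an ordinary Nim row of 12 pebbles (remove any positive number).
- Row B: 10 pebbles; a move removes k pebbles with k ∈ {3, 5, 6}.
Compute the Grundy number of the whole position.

Row A is a plain Nim row of size 12, so its Grundy value is 12.
Grundy values for row B (subtraction set {3, 5, 6}):
g(0) = mex{} = 0
g(1) = mex{} = 0
g(2) = mex{} = 0
g(3) = mex{0} = 1
g(4) = mex{0} = 1
g(5) = mex{0} = 1
g(6) = mex{0,1} = 2
g(7) = mex{0,1} = 2
g(8) = mex{0,1} = 2
g(9) = mex{1,2} = 0
g(10) = mex{1,2} = 0
So g(10) = 0.
The value of a disjunctive sum is the nim-sum of the parts.
Combined value = 12 ⊕ 0 = 12.

12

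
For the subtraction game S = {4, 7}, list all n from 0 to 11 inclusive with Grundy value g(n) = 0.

0, 1, 2, 3, 11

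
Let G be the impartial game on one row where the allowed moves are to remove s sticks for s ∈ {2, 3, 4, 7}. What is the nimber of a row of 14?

1

Build the Grundy sequence with g(k) = mex{g(k−s) : s ∈ {2, 3, 4, 7}, s ≤ k}:
g(0) = mex{} = 0
g(1) = mex{} = 0
g(2) = mex{0} = 1
g(3) = mex{0} = 1
g(4) = mex{0,1} = 2
g(5) = mex{0,1} = 2
g(6) = mex{1,2} = 0
g(7) = mex{0,1,2} = 3
g(8) = mex{0,2} = 1
g(9) = mex{0,1,2,3} = 4
g(10) = mex{0,1,3} = 2
g(11) = mex{1,2,3,4} = 0
g(12) = mex{1,2,4} = 0
g(13) = mex{0,2,4} = 1
g(14) = mex{0,2,3} = 1
So g(14) = 1.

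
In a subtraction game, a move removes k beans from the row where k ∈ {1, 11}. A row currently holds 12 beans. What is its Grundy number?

0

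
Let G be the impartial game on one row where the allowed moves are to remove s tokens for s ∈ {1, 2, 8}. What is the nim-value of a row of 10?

Grundy values for subtraction set {1, 2, 8}:
k:     0  1  2  3  4  5  6  7  8  9 10
g(k):  0  1  2  0  1  2  0  1  2  0  1
So g(10) = 1.

1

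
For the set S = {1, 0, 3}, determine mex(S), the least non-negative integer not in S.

2

The values 0, 1 are all present; 2 is the first non-negative integer missing from the set.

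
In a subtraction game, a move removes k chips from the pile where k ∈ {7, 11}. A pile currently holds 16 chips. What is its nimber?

2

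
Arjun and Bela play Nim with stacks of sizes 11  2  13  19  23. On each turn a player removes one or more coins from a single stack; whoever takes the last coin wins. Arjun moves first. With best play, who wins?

Bitwise XOR of the heap sizes:
  01011  (11)
  00010  (2)
  01101  (13)
  10011  (19)
  10111  (23)
  -----
  00000  (0)
The nim-sum is 0, so this is a P-position: the player to move is in a losing position under optimal play; Arjun is about to move from it and so loses — Bela wins.

Bela wins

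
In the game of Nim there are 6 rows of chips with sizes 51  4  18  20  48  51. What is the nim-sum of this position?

50

Compute the nim-sum pairwise:
51 ^ 4 = 55
55 ^ 18 = 37
37 ^ 20 = 49
49 ^ 48 = 1
1 ^ 51 = 50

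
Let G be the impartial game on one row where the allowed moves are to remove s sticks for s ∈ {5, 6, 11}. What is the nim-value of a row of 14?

Compute g(0), g(1), … for moves {5, 6, 11}:
k:     0  1  2  3  4  5  6  7  8  9 10 11 12 13 14
g(k):  0  0  0  0  0  1  1  1  1  1  2  2  2  2  2
So g(14) = 2.

2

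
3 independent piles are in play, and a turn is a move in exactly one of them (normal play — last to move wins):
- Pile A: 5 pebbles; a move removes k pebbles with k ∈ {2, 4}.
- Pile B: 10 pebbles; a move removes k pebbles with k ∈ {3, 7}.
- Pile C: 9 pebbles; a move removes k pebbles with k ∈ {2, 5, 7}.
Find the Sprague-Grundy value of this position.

0

For pile A, compute g(0), g(1), … with moves {2, 4}:
k:     0  1  2  3  4  5
g(k):  0  0  1  1  2  2
So g(5) = 2.
Grundy values for pile B (subtraction set {3, 7}):
k:     0  1  2  3  4  5  6  7  8  9 10
g(k):  0  0  0  1  1  1  0  2  2  1  0
So g(10) = 0.
Build the Grundy sequence for pile C with g(k) = mex{g(k−s) : s ∈ {2, 5, 7}, s ≤ k}:
g(0) = mex{} = 0
g(1) = mex{} = 0
g(2) = mex{0} = 1
g(3) = mex{0} = 1
g(4) = mex{1} = 0
g(5) = mex{0,1} = 2
g(6) = mex{0} = 1
g(7) = mex{0,1,2} = 3
g(8) = mex{0,1} = 2
g(9) = mex{0,1,3} = 2
So g(9) = 2.
By the Sprague-Grundy theorem, the Grundy value of a sum of independent games is the XOR of the component values.
Combined value = 2 ⊕ 0 ⊕ 2 = 0.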